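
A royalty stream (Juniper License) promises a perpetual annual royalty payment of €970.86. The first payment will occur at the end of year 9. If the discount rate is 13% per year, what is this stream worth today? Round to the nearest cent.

€2809.22

Value at end of year 8: C / r = €970.86 / 0.13 = €7,468.1538
Discount to today: PV = €7,468.1538 / (1 + 0.13)^8 = €7,468.1538 / 2.658444 = €2,809.22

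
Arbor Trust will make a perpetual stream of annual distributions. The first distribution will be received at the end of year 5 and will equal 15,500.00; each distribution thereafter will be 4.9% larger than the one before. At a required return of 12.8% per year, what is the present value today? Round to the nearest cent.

Value at end of year 4: C₁ / (r − g) = 15,500.00 / (0.128 − 0.049) = 196,202.5316
Discount to today: PV = 196,202.5316 / (1 + 0.128)^4 = 196,202.5316 / 1.618961 = 121,190.40

121190.40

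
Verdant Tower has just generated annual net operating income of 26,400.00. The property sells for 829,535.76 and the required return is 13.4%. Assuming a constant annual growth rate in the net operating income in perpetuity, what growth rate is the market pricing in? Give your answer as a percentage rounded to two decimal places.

9.90%

P = D₀(1+g)/(r−g) ⇒ P(r−g) = D₀(1+g) ⇒ g(P+D₀) = P·r − D₀
g = (P·r − D₀)/(P + D₀) = (829,535.76×0.134 − 26,400.00) / (829,535.76 + 26,400.00) = 0.099024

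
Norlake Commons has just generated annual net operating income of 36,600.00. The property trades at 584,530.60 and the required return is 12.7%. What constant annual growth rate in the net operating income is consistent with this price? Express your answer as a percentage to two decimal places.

P = D₀(1+g)/(r−g) ⇒ P(r−g) = D₀(1+g) ⇒ g(P+D₀) = P·r − D₀
g = (P·r − D₀)/(P + D₀) = (584,530.60×0.127 − 36,600.00) / (584,530.60 + 36,600.00) = 0.060592

6.06%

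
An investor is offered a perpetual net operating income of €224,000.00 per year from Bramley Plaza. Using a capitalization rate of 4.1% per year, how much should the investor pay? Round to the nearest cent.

Level perpetuity: PV = C / r = €224,000.00 / 0.041 = €5,463,414.63

€5463414.63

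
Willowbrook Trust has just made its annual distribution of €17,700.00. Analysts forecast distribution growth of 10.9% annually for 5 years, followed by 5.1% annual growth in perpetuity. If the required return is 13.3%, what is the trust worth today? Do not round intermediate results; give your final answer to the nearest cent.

€286863.37

D_1 = 19629.30000
D_2 = 21768.89370
D_3 = 24141.70311
D_4 = 26773.14875
D_5 = 29691.42197
Terminal value at year 5: TV = D_5×(1+g_2)/(r−g_2) = 31205.68449/0.082 = 380557.12789
P_0 = D_1/(1+r)^1 + D_2/(1+r)^2 + D_3/(1+r)^3 + D_4/(1+r)^4 + D_5/(1+r)^5 + TV/(1+r)^5
    = 17325.06620 + 16958.07450 + 16598.85668 + 16247.24807 + 15903.08747 + 203831.03581 = 286863.36873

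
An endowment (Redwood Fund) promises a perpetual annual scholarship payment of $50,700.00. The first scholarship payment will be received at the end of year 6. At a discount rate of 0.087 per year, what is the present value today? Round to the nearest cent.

Value at end of year 5: C / r = $50,700.00 / 0.087 = $582,758.6207
Discount to today: PV = $582,758.6207 / (1 + 0.087)^5 = $582,758.6207 / 1.517566 = $384,008.63

$384008.63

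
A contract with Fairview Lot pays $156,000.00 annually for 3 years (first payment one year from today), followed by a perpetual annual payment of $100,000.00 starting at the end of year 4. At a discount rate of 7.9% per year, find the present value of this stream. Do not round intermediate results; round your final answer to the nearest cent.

$1410401.02

PV of 3-year annuity: $156,000.00 × [1 − (1+0.079)^−3] / 0.079 = 402753.65088
Perpetuity value at year 3: $100,000.00 / 0.079 = 1265822.78481
PV of perpetuity: 1265822.78481 / (1+0.079)^3 = 1007647.36758
Total PV = 402753.65088 + 1007647.36758 = 1410401.01846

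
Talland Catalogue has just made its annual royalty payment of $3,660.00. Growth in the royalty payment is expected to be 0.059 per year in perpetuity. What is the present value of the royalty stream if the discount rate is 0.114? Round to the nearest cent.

D₁ = D₀ × (1 + g) = $3,660.00 × 1.059 = $3,875.9400
Growing perpetuity: P = D₁ / (r − g) = $3,875.9400 / (0.114 − 0.059) = $70,471.64

$70471.64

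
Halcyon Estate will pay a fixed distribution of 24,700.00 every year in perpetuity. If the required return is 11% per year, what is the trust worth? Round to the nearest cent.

Level perpetuity: PV = C / r = 24,700.00 / 0.11 = 224,545.45

224545.45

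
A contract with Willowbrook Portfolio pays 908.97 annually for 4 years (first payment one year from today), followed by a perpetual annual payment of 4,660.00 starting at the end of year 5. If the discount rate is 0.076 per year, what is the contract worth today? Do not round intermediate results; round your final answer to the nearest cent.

48780.48

PV of 4-year annuity: 908.97 × [1 − (1+0.076)^−4] / 0.076 = 3037.62509
Perpetuity value at year 4: 4,660.00 / 0.076 = 61315.78947
PV of perpetuity: 61315.78947 / (1+0.076)^4 = 45742.85204
Total PV = 3037.62509 + 45742.85204 = 48780.47713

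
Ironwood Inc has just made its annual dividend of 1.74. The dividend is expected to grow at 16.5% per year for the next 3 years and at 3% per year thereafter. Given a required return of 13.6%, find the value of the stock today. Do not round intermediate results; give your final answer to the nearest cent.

D_1 = 2.02710
D_2 = 2.36157
D_3 = 2.75123
Terminal value at year 3: TV = D_3×(1+g_2)/(r−g_2) = 2.83377/0.106 = 26.73366
P_0 = D_1/(1+r)^1 + D_2/(1+r)^2 + D_3/(1+r)^3 + TV/(1+r)^3
    = 1.78442 + 1.82997 + 1.87669 + 18.23574 = 23.72682

23.73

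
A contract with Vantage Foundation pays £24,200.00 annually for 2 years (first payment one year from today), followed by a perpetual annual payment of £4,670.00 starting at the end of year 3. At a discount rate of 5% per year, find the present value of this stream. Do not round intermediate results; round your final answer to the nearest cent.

PV of 2-year annuity: £24,200.00 × [1 − (1+0.05)^−2] / 0.05 = 44997.73243
Perpetuity value at year 2: £4,670.00 / 0.05 = 93400.00000
PV of perpetuity: 93400.00000 / (1+0.05)^2 = 84716.55329
Total PV = 44997.73243 + 84716.55329 = 129714.28571

£129714.29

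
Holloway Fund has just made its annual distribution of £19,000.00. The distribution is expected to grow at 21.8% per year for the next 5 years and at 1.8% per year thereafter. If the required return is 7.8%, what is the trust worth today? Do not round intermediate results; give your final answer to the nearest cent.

£732678.02

D_1 = 23142.00000
D_2 = 28186.95600
D_3 = 34331.71241
D_4 = 41816.02571
D_5 = 50931.91932
Terminal value at year 5: TV = D_5×(1+g_2)/(r−g_2) = 51848.69387/0.06 = 864144.89777
P_0 = D_1/(1+r)^1 + D_2/(1+r)^2 + D_3/(1+r)^3 + D_4/(1+r)^4 + D_5/(1+r)^5 + TV/(1+r)^5
    = 21467.53247 + 24255.52370 + 27405.59171 + 30964.75946 + 34986.15680 + 593598.46033 = 732678.02446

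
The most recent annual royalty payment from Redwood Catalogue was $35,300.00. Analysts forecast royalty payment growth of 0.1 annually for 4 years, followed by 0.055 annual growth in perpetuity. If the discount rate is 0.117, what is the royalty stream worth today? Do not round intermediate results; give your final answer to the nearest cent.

$700837.27

D_1 = 38830.00000
D_2 = 42713.00000
D_3 = 46984.30000
D_4 = 51682.73000
Terminal value at year 4: TV = D_4×(1+g_2)/(r−g_2) = 54525.28015/0.062 = 879440.00242
P_0 = D_1/(1+r)^1 + D_2/(1+r)^2 + D_3/(1+r)^3 + D_4/(1+r)^4 + TV/(1+r)^4
    = 34762.75739 + 34233.69125 + 33712.67715 + 33199.59254 + 564928.55040 = 700837.26871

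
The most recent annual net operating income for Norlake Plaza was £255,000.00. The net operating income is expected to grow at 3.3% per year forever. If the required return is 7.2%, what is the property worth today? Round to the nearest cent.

£6754230.77

D₁ = D₀ × (1 + g) = £255,000.00 × 1.033 = £263,415.0000
Growing perpetuity: P = D₁ / (r − g) = £263,415.0000 / (0.072 − 0.033) = £6,754,230.77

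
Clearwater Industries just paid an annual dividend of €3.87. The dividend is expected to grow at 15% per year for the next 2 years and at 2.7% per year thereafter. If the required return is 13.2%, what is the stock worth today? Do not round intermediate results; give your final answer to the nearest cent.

D_1 = 4.45050
D_2 = 5.11808
Terminal value at year 2: TV = D_2×(1+g_2)/(r−g_2) = 5.25626/0.105 = 50.05965
P_0 = D_1/(1+r)^1 + D_2/(1+r)^2 + TV/(1+r)^2
    = 3.93154 + 3.99405 + 39.06564 = 46.99123

€46.99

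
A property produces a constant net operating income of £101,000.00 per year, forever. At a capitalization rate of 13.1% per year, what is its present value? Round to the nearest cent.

Level perpetuity: PV = C / r = £101,000.00 / 0.131 = £770,992.37

£770992.37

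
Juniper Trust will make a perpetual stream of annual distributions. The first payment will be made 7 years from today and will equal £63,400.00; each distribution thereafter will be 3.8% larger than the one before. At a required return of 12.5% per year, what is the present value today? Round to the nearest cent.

Value at end of year 6: C₁ / (r − g) = £63,400.00 / (0.125 − 0.038) = £728,735.6322
Discount to today: PV = £728,735.6322 / (1 + 0.125)^6 = £728,735.6322 / 2.027287 = £359,463.56

£359463.56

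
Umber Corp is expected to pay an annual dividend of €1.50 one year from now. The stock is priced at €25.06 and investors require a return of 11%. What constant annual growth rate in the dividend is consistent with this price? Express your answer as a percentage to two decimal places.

P = D₁/(r−g) ⇒ g = r − D₁/P = 0.11 − €1.50/€25.06 = 0.050144

5.01%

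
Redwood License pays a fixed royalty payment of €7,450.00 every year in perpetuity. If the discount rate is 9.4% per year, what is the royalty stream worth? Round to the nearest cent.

€79255.32

Level perpetuity: PV = C / r = €7,450.00 / 0.094 = €79,255.32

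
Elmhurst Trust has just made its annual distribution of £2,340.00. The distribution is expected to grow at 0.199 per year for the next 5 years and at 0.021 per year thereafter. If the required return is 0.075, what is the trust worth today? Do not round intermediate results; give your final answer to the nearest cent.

D_1 = 2805.66000
D_2 = 3363.98634
D_3 = 4033.41962
D_4 = 4836.07013
D_5 = 5798.44808
Terminal value at year 5: TV = D_5×(1+g_2)/(r−g_2) = 5920.21549/0.054 = 109633.62021
P_0 = D_1/(1+r)^1 + D_2/(1+r)^2 + D_3/(1+r)^3 + D_4/(1+r)^4 + D_5/(1+r)^5 + TV/(1+r)^5
    = 2609.91628 + 2910.96709 + 3246.74376 + 3621.25187 + 4038.95907 + 76366.24455 = 92794.08261

£92794.08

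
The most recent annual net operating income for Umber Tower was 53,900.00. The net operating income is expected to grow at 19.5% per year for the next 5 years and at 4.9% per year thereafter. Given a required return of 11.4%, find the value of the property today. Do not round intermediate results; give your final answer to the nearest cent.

D_1 = 64410.50000
D_2 = 76970.54750
D_3 = 91979.80426
D_4 = 109915.86609
D_5 = 131349.45998
Terminal value at year 5: TV = D_5×(1+g_2)/(r−g_2) = 137785.58352/0.065 = 2119778.20802
P_0 = D_1/(1+r)^1 + D_2/(1+r)^2 + D_3/(1+r)^3 + D_4/(1+r)^4 + D_5/(1+r)^5 + TV/(1+r)^5
    = 57819.12029 + 62023.20354 + 66532.96969 + 71370.64522 + 76560.07274 + 1235561.78937 = 1569867.80084

1569867.80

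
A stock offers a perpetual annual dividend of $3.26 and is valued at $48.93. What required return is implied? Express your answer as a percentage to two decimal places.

P = C/r ⇒ r = C/P = $3.26/$48.93 = 0.066626

6.66%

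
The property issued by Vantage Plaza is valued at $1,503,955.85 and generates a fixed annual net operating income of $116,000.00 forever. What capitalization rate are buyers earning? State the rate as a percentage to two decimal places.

7.71%

P = C/r ⇒ r = C/P = $116,000.00/$1,503,955.85 = 0.077130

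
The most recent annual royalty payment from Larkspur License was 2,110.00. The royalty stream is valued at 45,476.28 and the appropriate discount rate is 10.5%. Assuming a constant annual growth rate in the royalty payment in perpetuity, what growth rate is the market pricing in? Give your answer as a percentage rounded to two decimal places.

5.60%

P = D₀(1+g)/(r−g) ⇒ P(r−g) = D₀(1+g) ⇒ g(P+D₀) = P·r − D₀
g = (P·r − D₀)/(P + D₀) = (45,476.28×0.105 − 2,110.00) / (45,476.28 + 2,110.00) = 0.056004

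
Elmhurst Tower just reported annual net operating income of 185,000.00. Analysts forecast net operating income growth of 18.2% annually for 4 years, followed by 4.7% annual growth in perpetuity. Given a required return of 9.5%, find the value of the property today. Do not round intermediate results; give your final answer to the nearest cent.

6378001.01

D_1 = 218670.00000
D_2 = 258467.94000
D_3 = 305509.10508
D_4 = 361111.76220
Terminal value at year 4: TV = D_4×(1+g_2)/(r−g_2) = 378084.01503/0.048 = 7876750.31309
P_0 = D_1/(1+r)^1 + D_2/(1+r)^2 + D_3/(1+r)^3 + D_4/(1+r)^4 + TV/(1+r)^4
    = 199698.63014 + 215565.09664 + 232692.18651 + 251180.05886 + 5478865.03397 = 6378001.00613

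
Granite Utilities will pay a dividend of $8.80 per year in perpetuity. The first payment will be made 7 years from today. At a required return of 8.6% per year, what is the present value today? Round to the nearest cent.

$62.37

Value at end of year 6: C / r = $8.80 / 0.086 = $102.3256
Discount to today: PV = $102.3256 / (1 + 0.086)^6 = $102.3256 / 1.640510 = $62.37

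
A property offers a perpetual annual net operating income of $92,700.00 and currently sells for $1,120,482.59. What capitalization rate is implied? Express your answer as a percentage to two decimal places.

P = C/r ⇒ r = C/P = $92,700.00/$1,120,482.59 = 0.082732

8.27%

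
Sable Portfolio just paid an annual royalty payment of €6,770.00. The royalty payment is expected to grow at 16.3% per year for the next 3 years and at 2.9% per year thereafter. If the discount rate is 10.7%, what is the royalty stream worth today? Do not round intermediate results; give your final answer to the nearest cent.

€125998.29

D_1 = 7873.51000
D_2 = 9156.89213
D_3 = 10649.46555
Terminal value at year 3: TV = D_3×(1+g_2)/(r−g_2) = 10958.30005/0.078 = 140491.02626
P_0 = D_1/(1+r)^1 + D_2/(1+r)^2 + D_3/(1+r)^3 + TV/(1+r)^3
    = 7112.47516 + 7472.27517 + 7850.27644 + 103563.26226 = 125998.28902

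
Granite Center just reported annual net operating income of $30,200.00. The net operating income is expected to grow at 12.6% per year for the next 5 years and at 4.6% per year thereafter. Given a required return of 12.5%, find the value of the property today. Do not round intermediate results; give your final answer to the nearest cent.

$553046.77

D_1 = 34005.20000
D_2 = 38289.85520
D_3 = 43114.37696
D_4 = 48546.78845
D_5 = 54663.68380
Terminal value at year 5: TV = D_5×(1+g_2)/(r−g_2) = 57178.21325/0.079 = 723774.85128
P_0 = D_1/(1+r)^1 + D_2/(1+r)^2 + D_3/(1+r)^3 + D_4/(1+r)^4 + D_5/(1+r)^5 + TV/(1+r)^5
    = 30226.84444 + 30253.71275 + 30280.60494 + 30307.52103 + 30334.46105 + 401643.62355 = 553046.76776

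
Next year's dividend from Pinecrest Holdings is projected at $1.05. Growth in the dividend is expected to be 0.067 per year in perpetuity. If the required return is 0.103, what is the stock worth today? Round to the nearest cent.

$29.17

Growing perpetuity: P = D₁ / (r − g) = $1.0500 / (0.103 − 0.067) = $29.17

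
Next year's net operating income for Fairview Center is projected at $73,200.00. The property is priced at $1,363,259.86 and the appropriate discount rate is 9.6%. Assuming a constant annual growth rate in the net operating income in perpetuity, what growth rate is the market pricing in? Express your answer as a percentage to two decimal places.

4.23%

P = D₁/(r−g) ⇒ g = r − D₁/P = 0.096 − $73,200.00/$1,363,259.86 = 0.042305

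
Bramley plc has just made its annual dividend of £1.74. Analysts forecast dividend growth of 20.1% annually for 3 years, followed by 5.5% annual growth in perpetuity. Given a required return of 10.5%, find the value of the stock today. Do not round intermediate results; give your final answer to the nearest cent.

D_1 = 2.08974
D_2 = 2.50978
D_3 = 3.01424
Terminal value at year 3: TV = D_3×(1+g_2)/(r−g_2) = 3.18003/0.05 = 63.60053
P_0 = D_1/(1+r)^1 + D_2/(1+r)^2 + D_3/(1+r)^3 + TV/(1+r)^3
    = 1.89117 + 2.05547 + 2.23404 + 47.13830 = 53.31898

£53.32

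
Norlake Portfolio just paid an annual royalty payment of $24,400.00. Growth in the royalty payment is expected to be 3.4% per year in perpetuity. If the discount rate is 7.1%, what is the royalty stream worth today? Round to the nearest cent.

$681881.08

D₁ = D₀ × (1 + g) = $24,400.00 × 1.034 = $25,229.6000
Growing perpetuity: P = D₁ / (r − g) = $25,229.6000 / (0.071 − 0.034) = $681,881.08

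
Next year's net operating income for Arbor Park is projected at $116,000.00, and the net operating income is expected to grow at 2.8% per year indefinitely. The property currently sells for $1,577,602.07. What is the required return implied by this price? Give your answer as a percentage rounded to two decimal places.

10.15%

P = D₁/(r − g) ⇒ r = D₁/P + g = $116,000.0000/$1,577,602.07 + 0.028 = 0.073529 + 0.028 = 0.101529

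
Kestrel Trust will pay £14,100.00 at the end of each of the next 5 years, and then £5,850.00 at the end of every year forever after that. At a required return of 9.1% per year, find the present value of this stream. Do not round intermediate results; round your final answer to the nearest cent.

£96292.25

PV of 5-year annuity: £14,100.00 × [1 − (1+0.091)^−5] / 0.091 = 54702.07527
Perpetuity value at year 5: £5,850.00 / 0.091 = 64285.71429
PV of perpetuity: 64285.71429 / (1+0.091)^5 = 41590.17242
Total PV = 54702.07527 + 41590.17242 = 96292.24769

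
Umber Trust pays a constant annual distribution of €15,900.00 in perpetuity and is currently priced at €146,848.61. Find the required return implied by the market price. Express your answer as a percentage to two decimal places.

P = C/r ⇒ r = C/P = €15,900.00/€146,848.61 = 0.108275

10.83%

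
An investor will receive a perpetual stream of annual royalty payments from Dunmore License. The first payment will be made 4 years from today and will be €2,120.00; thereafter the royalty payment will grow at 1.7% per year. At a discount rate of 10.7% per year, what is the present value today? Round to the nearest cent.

€17364.03

Value at end of year 3: C₁ / (r − g) = €2,120.00 / (0.107 − 0.017) = €23,555.5556
Discount to today: PV = €23,555.5556 / (1 + 0.107)^3 = €23,555.5556 / 1.356572 = €17,364.03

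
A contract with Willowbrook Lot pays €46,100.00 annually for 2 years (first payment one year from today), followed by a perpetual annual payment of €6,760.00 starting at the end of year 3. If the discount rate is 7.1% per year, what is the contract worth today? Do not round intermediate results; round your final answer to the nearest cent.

€166240.24

PV of 2-year annuity: €46,100.00 × [1 − (1+0.071)^−2] / 0.071 = 83234.25231
Perpetuity value at year 2: €6,760.00 / 0.071 = 95211.26761
PV of perpetuity: 95211.26761 / (1+0.071)^2 = 83005.98462
Total PV = 83234.25231 + 83005.98462 = 166240.23693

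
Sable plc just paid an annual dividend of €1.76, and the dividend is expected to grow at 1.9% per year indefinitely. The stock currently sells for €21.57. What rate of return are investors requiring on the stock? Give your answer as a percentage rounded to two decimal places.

10.21%

D₁ = €1.76 × 1.019 = €1.7934
P = D₁/(r − g) ⇒ r = D₁/P + g = €1.7934/€21.57 + 0.019 = 0.083145 + 0.019 = 0.102145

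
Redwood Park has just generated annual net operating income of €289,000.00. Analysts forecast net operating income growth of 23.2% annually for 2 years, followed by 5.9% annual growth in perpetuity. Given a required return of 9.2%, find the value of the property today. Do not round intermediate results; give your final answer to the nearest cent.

€12498632.48

D_1 = 356048.00000
D_2 = 438651.13600
Terminal value at year 2: TV = D_2×(1+g_2)/(r−g_2) = 464531.55302/0.033 = 14076713.72800
P_0 = D_1/(1+r)^1 + D_2/(1+r)^2 + TV/(1+r)^2
    = 326051.28205 + 367852.72847 + 11804728.46811 = 12498632.47863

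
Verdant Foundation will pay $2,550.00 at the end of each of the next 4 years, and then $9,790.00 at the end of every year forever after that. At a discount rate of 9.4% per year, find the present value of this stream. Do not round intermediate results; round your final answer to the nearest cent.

PV of 4-year annuity: $2,550.00 × [1 − (1+0.094)^−4] / 0.094 = 8189.27031
Perpetuity value at year 4: $9,790.00 / 0.094 = 104148.93617
PV of perpetuity: 104148.93617 / (1+0.094)^4 = 72708.56113
Total PV = 8189.27031 + 72708.56113 = 80897.83144

$80897.83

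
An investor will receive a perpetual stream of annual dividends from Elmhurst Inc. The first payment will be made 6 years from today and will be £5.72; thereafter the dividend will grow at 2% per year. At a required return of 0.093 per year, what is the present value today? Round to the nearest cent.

Value at end of year 5: C₁ / (r − g) = £5.72 / (0.093 − 0.02) = £78.3562
Discount to today: PV = £78.3562 / (1 + 0.093)^5 = £78.3562 / 1.559915 = £50.23

£50.23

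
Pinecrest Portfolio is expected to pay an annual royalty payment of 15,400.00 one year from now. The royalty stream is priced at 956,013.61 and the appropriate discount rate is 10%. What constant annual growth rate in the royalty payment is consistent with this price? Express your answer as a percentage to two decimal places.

8.39%

P = D₁/(r−g) ⇒ g = r − D₁/P = 0.1 − 15,400.00/956,013.61 = 0.083891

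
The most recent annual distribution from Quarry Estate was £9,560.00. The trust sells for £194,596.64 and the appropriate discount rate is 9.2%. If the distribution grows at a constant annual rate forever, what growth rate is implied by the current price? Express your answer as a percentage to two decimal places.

P = D₀(1+g)/(r−g) ⇒ P(r−g) = D₀(1+g) ⇒ g(P+D₀) = P·r − D₀
g = (P·r − D₀)/(P + D₀) = (£194,596.64×0.092 − £9,560.00) / (£194,596.64 + £9,560.00) = 0.040865

4.09%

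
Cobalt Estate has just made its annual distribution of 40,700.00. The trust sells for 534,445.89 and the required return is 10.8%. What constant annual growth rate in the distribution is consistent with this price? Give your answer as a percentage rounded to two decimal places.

2.96%

P = D₀(1+g)/(r−g) ⇒ P(r−g) = D₀(1+g) ⇒ g(P+D₀) = P·r − D₀
g = (P·r − D₀)/(P + D₀) = (534,445.89×0.108 − 40,700.00) / (534,445.89 + 40,700.00) = 0.029593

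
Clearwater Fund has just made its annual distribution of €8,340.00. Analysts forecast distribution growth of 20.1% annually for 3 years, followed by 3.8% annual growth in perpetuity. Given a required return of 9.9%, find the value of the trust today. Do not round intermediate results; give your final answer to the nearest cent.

D_1 = 10016.34000
D_2 = 12029.62434
D_3 = 14447.57883
Terminal value at year 3: TV = D_3×(1+g_2)/(r−g_2) = 14996.58683/0.061 = 245845.68570
P_0 = D_1/(1+r)^1 + D_2/(1+r)^2 + D_3/(1+r)^3 + TV/(1+r)^3
    = 9114.04914 + 9959.93905 + 10884.33739 + 185212.16744 = 215170.49301

€215170.49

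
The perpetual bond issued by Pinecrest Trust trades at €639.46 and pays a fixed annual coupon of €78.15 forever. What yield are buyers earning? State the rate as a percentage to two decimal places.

P = C/r ⇒ r = C/P = €78.15/€639.46 = 0.122212

12.22%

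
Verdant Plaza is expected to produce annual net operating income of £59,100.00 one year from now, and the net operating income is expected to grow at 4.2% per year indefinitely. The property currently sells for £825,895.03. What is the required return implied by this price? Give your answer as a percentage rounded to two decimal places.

11.36%

P = D₁/(r − g) ⇒ r = D₁/P + g = £59,100.0000/£825,895.03 + 0.042 = 0.071559 + 0.042 = 0.113559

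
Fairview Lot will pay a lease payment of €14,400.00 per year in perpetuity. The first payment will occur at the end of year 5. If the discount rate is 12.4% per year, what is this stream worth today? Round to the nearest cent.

€72757.13

Value at end of year 4: C / r = €14,400.00 / 0.124 = €116,129.0323
Discount to today: PV = €116,129.0323 / (1 + 0.124)^4 = €116,129.0323 / 1.596119 = €72,757.13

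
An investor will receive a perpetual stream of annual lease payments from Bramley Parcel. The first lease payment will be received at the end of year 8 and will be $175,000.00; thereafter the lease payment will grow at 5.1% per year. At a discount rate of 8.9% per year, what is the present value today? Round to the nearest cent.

$2535474.77

Value at end of year 7: C₁ / (r − g) = $175,000.00 / (0.089 − 0.051) = $4,605,263.1579
Discount to today: PV = $4,605,263.1579 / (1 + 0.089)^7 = $4,605,263.1579 / 1.816332 = $2,535,474.77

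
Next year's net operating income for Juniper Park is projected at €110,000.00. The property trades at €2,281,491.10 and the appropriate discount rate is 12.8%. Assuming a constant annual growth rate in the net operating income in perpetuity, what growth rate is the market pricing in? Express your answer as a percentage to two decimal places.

P = D₁/(r−g) ⇒ g = r − D₁/P = 0.128 − €110,000.00/€2,281,491.10 = 0.079786

7.98%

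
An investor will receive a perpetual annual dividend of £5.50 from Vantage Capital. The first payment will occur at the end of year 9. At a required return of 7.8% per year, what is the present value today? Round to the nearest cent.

Value at end of year 8: C / r = £5.50 / 0.078 = £70.5128
Discount to today: PV = £70.5128 / (1 + 0.078)^8 = £70.5128 / 1.823686 = £38.66

£38.66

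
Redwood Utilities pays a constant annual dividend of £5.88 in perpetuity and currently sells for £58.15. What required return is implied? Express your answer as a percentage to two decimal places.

P = C/r ⇒ r = C/P = £5.88/£58.15 = 0.101118

10.11%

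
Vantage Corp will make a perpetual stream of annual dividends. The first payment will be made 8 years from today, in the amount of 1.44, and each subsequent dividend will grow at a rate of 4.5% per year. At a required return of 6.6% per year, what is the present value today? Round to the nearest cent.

43.84

Value at end of year 7: C₁ / (r − g) = 1.44 / (0.066 − 0.045) = 68.5714
Discount to today: PV = 68.5714 / (1 + 0.066)^7 = 68.5714 / 1.564229 = 43.84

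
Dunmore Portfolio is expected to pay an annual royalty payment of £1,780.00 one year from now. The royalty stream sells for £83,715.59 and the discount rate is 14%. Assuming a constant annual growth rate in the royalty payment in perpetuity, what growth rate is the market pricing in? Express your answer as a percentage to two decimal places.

P = D₁/(r−g) ⇒ g = r − D₁/P = 0.14 − £1,780.00/£83,715.59 = 0.118738

11.87%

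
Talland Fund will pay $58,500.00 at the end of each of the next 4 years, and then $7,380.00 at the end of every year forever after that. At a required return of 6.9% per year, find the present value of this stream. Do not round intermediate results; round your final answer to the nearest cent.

PV of 4-year annuity: $58,500.00 × [1 − (1+0.069)^−4] / 0.069 = 198600.01144
Perpetuity value at year 4: $7,380.00 / 0.069 = 106956.52174
PV of perpetuity: 106956.52174 / (1+0.069)^4 = 81902.36645
Total PV = 198600.01144 + 81902.36645 = 280502.37789

$280502.38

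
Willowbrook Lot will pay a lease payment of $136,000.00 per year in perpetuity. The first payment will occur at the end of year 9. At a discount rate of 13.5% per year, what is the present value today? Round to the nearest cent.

$365795.41

Value at end of year 8: C / r = $136,000.00 / 0.135 = $1,007,407.4074
Discount to today: PV = $1,007,407.4074 / (1 + 0.135)^8 = $1,007,407.4074 / 2.754019 = $365,795.41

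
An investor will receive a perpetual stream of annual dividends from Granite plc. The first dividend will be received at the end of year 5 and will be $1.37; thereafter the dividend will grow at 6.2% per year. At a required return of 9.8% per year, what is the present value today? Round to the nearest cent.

Value at end of year 4: C₁ / (r − g) = $1.37 / (0.098 − 0.062) = $38.0556
Discount to today: PV = $38.0556 / (1 + 0.098)^4 = $38.0556 / 1.453481 = $26.18

$26.18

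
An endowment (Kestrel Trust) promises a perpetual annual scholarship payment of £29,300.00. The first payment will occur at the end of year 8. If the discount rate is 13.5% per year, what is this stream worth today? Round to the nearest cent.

Value at end of year 7: C / r = £29,300.00 / 0.135 = £217,037.0370
Discount to today: PV = £217,037.0370 / (1 + 0.135)^7 = £217,037.0370 / 2.426448 = £89,446.39

£89446.39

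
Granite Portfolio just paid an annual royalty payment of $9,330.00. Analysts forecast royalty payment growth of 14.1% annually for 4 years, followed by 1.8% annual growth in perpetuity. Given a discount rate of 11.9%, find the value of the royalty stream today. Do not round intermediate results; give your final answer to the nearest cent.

$140846.09

D_1 = 10645.53000
D_2 = 12146.54973
D_3 = 13859.21324
D_4 = 15813.36231
Terminal value at year 4: TV = D_4×(1+g_2)/(r−g_2) = 16098.00283/0.101 = 159386.16664
P_0 = D_1/(1+r)^1 + D_2/(1+r)^2 + D_3/(1+r)^3 + D_4/(1+r)^4 + TV/(1+r)^4
    = 9513.43164 + 9700.46961 + 9891.18483 + 10085.64959 + 101655.35926 = 140846.09493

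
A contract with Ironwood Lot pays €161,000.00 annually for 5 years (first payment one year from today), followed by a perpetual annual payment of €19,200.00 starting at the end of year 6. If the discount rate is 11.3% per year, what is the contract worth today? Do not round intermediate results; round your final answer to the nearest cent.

€690058.59

PV of 5-year annuity: €161,000.00 × [1 − (1+0.113)^−5] / 0.113 = 590576.02319
Perpetuity value at year 5: €19,200.00 / 0.113 = 169911.50442
PV of perpetuity: 169911.50442 / (1+0.113)^5 = 99482.56253
Total PV = 590576.02319 + 99482.56253 = 690058.58572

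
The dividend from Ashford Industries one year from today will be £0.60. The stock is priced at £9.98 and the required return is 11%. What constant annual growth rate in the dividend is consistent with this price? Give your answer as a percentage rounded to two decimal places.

P = D₁/(r−g) ⇒ g = r − D₁/P = 0.11 − £0.60/£9.98 = 0.049880

4.99%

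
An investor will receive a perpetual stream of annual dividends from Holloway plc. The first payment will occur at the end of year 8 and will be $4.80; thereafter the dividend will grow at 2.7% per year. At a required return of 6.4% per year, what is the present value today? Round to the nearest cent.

$84.03

Value at end of year 7: C₁ / (r − g) = $4.80 / (0.064 − 0.027) = $129.7297
Discount to today: PV = $129.7297 / (1 + 0.064)^7 = $129.7297 / 1.543801 = $84.03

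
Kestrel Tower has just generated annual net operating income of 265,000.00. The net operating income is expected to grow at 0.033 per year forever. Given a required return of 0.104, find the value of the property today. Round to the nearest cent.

D₁ = D₀ × (1 + g) = 265,000.00 × 1.033 = 273,745.0000
Growing perpetuity: P = D₁ / (r − g) = 273,745.0000 / (0.104 − 0.033) = 3,855,563.38

3855563.38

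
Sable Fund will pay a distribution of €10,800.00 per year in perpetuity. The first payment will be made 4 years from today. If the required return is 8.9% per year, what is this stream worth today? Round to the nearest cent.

€93961.54

Value at end of year 3: C / r = €10,800.00 / 0.089 = €121,348.3146
Discount to today: PV = €121,348.3146 / (1 + 0.089)^3 = €121,348.3146 / 1.291468 = €93,961.54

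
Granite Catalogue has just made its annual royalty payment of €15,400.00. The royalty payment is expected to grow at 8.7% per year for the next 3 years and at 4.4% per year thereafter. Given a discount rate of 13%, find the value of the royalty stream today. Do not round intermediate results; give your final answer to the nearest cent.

D_1 = 16739.80000
D_2 = 18196.16260
D_3 = 19779.22875
Terminal value at year 3: TV = D_3×(1+g_2)/(r−g_2) = 20649.51481/0.086 = 240110.63734
P_0 = D_1/(1+r)^1 + D_2/(1+r)^2 + D_3/(1+r)^3 + TV/(1+r)^3
    = 14813.98230 + 14250.26439 + 13707.99769 + 166408.71617 = 209180.96055

€209180.96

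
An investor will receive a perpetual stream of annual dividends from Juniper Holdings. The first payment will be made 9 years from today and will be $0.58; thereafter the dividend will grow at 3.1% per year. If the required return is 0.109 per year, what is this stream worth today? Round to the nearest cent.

$3.25

Value at end of year 8: C₁ / (r − g) = $0.58 / (0.109 − 0.031) = $7.4359
Discount to today: PV = $7.4359 / (1 + 0.109)^8 = $7.4359 / 2.287981 = $3.25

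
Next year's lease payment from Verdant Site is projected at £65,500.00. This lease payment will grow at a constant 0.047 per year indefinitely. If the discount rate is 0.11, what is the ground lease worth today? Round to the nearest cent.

£1039682.54

Growing perpetuity: P = D₁ / (r − g) = £65,500.0000 / (0.11 − 0.047) = £1,039,682.54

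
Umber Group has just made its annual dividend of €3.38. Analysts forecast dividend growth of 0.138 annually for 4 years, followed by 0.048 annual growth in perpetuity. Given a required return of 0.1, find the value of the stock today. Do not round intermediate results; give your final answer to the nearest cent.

€92.76

D_1 = 3.84644
D_2 = 4.37725
D_3 = 4.98131
D_4 = 5.66873
Terminal value at year 4: TV = D_4×(1+g_2)/(r−g_2) = 5.94083/0.052 = 114.24671
P_0 = D_1/(1+r)^1 + D_2/(1+r)^2 + D_3/(1+r)^3 + D_4/(1+r)^4 + TV/(1+r)^4
    = 3.49676 + 3.61756 + 3.74253 + 3.87182 + 78.03204 = 92.76071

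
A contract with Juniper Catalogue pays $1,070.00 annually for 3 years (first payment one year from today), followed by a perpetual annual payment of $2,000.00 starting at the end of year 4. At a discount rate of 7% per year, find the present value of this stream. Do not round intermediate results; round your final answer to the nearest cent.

PV of 3-year annuity: $1,070.00 × [1 − (1+0.07)^−3] / 0.07 = 2808.01817
Perpetuity value at year 3: $2,000.00 / 0.07 = 28571.42857
PV of perpetuity: 28571.42857 / (1+0.07)^3 = 23322.79648
Total PV = 2808.01817 + 23322.79648 = 26130.81465

$26130.81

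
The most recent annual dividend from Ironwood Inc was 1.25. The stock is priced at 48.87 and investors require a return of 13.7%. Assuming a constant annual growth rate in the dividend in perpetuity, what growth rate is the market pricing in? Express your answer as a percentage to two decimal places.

P = D₀(1+g)/(r−g) ⇒ P(r−g) = D₀(1+g) ⇒ g(P+D₀) = P·r − D₀
g = (P·r − D₀)/(P + D₀) = (48.87×0.137 − 1.25) / (48.87 + 1.25) = 0.108643

10.86%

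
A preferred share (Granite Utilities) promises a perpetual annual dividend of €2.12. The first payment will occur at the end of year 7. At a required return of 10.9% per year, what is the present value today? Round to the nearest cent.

Value at end of year 6: C / r = €2.12 / 0.109 = €19.4495
Discount to today: PV = €19.4495 / (1 + 0.109)^6 = €19.4495 / 1.860327 = €10.45

€10.45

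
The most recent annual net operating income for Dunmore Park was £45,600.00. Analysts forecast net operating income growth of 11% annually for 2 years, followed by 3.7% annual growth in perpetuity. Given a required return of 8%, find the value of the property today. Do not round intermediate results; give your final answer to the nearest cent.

D_1 = 50616.00000
D_2 = 56183.76000
Terminal value at year 2: TV = D_2×(1+g_2)/(r−g_2) = 58262.55912/0.043 = 1354943.23535
P_0 = D_1/(1+r)^1 + D_2/(1+r)^2 + TV/(1+r)^2
    = 46866.66667 + 48168.51852 + 1161645.43497 = 1256680.62016

£1256680.62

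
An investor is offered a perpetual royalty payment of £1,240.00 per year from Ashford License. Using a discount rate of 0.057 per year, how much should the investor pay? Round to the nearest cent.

£21754.39

Level perpetuity: PV = C / r = £1,240.00 / 0.057 = £21,754.39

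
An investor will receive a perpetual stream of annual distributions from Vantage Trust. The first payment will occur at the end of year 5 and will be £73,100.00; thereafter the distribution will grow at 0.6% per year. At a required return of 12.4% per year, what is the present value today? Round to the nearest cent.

Value at end of year 4: C₁ / (r − g) = £73,100.00 / (0.124 − 0.006) = £619,491.5254
Discount to today: PV = £619,491.5254 / (1 + 0.124)^4 = £619,491.5254 / 1.596119 = £388,123.67

£388123.67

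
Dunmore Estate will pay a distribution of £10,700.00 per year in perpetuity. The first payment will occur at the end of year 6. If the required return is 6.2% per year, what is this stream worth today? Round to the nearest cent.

£127752.53

Value at end of year 5: C / r = £10,700.00 / 0.062 = £172,580.6452
Discount to today: PV = £172,580.6452 / (1 + 0.062)^5 = £172,580.6452 / 1.350898 = £127,752.53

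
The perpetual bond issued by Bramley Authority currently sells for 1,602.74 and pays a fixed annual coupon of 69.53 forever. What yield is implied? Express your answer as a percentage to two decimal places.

P = C/r ⇒ r = C/P = 69.53/1,602.74 = 0.043382

4.34%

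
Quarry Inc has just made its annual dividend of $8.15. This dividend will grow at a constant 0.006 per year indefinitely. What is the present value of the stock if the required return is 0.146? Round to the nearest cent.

D₁ = D₀ × (1 + g) = $8.15 × 1.006 = $8.1989
Growing perpetuity: P = D₁ / (r − g) = $8.1989 / (0.146 − 0.006) = $58.56

$58.56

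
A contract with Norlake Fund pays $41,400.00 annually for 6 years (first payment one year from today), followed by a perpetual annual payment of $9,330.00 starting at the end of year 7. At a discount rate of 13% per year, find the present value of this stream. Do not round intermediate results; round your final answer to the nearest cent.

$199970.65

PV of 6-year annuity: $41,400.00 × [1 − (1+0.13)^−6] / 0.13 = 165498.56126
Perpetuity value at year 6: $9,330.00 / 0.13 = 71769.23077
PV of perpetuity: 71769.23077 / (1+0.13)^6 = 34472.09124
Total PV = 165498.56126 + 34472.09124 = 199970.65250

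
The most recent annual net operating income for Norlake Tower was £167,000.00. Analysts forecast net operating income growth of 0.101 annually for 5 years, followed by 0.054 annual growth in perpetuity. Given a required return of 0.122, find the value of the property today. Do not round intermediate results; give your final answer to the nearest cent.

D_1 = 183867.00000
D_2 = 202437.56700
D_3 = 222883.76127
D_4 = 245395.02115
D_5 = 270179.91829
Terminal value at year 5: TV = D_5×(1+g_2)/(r−g_2) = 284769.63388/0.068 = 4187788.73352
P_0 = D_1/(1+r)^1 + D_2/(1+r)^2 + D_3/(1+r)^3 + D_4/(1+r)^4 + D_5/(1+r)^5 + TV/(1+r)^5
    = 163874.33155 + 160807.16492 + 157797.40515 + 154843.97778 + 151945.82846 + 2355160.34114 = 3144429.04899

£3144429.05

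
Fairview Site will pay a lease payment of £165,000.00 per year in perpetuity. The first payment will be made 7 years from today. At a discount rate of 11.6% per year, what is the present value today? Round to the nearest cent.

£736276.24

Value at end of year 6: C / r = £165,000.00 / 0.116 = £1,422,413.7931
Discount to today: PV = £1,422,413.7931 / (1 + 0.116)^6 = £1,422,413.7931 / 1.931902 = £736,276.24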